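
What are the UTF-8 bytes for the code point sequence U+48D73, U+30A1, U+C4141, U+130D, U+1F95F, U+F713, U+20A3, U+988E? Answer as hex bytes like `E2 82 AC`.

F1 88 B5 B3 E3 82 A1 F3 84 85 81 E1 8C 8D F0 9F A5 9F EF 9C 93 E2 82 A3 E9 A2 8E

U+48D73: 4-byte form → F1 88 B5 B3.
U+30A1: 3-byte form → E3 82 A1.
U+C4141: 4-byte form → F3 84 85 81.
U+130D: 3-byte form → E1 8C 8D.
U+1F95F: 4-byte form → F0 9F A5 9F.
U+F713: 3-byte form → EF 9C 93.
U+20A3: 3-byte form → E2 82 A3.
U+988E: 3-byte form → E9 A2 8E.
Concatenated (27 bytes): F1 88 B5 B3 E3 82 A1 F3 84 85 81 E1 8C 8D F0 9F A5 9F EF 9C 93 E2 82 A3 E9 A2 8E.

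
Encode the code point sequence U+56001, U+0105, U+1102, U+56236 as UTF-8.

F1 96 80 81 C4 85 E1 84 82 F1 96 88 B6

U+56001: 4-byte form → F1 96 80 81.
U+0105: 2-byte form → C4 85.
U+1102: 3-byte form → E1 84 82.
U+56236: 4-byte form → F1 96 88 B6.
Concatenated (13 bytes): F1 96 80 81 C4 85 E1 84 82 F1 96 88 B6.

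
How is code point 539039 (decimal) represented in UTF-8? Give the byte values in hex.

F2 83 A6 9F

U+8399F = 0x8399F = 539039 decimal. In range U+10000–U+10FFFF → 4-byte form: 11110xxx 10xxxxxx 10xxxxxx 10xxxxxx.
Binary (21 bits): 010000011100110011111.
Split 3+6+6+6: 010 | 000011 | 100110 | 011111.
Byte 1: 11110010 = 0xF2.
Byte 2: 10000011 = 0x83.
Byte 3: 10100110 = 0xA6.
Byte 4: 10011111 = 0x9F.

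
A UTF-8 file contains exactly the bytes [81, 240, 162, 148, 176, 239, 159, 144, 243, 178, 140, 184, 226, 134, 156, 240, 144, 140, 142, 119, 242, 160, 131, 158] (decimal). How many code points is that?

Byte at offset 0: 0x51 = 01010001 → 1-byte char (#1). Advance 1.
Byte at offset 1: 0xF0 = 11110000 → 4-byte char (#2). Advance 4.
Byte at offset 5: 0xEF = 11101111 → 3-byte char (#3). Advance 3.
Byte at offset 8: 0xF3 = 11110011 → 4-byte char (#4). Advance 4.
Byte at offset 12: 0xE2 = 11100010 → 3-byte char (#5). Advance 3.
Byte at offset 15: 0xF0 = 11110000 → 4-byte char (#6). Advance 4.
Byte at offset 19: 0x77 = 01110111 → 1-byte char (#7). Advance 1.
Byte at offset 20: 0xF2 = 11110010 → 4-byte char (#8). Advance 4.
Reached end at offset 24 after 8 code points.

8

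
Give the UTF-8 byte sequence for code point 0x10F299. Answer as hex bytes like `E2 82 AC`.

F4 8F 8A 99

U+10F299 = 0x10F299 = 1110681 decimal. In range U+10000–U+10FFFF → 4-byte form: 11110xxx 10xxxxxx 10xxxxxx 10xxxxxx.
Binary (21 bits): 100001111001010011001.
Split 3+6+6+6: 100 | 001111 | 001010 | 011001.
Byte 1: 11110100 = 0xF4.
Byte 2: 10001111 = 0x8F.
Byte 3: 10001010 = 0x8A.
Byte 4: 10011001 = 0x99.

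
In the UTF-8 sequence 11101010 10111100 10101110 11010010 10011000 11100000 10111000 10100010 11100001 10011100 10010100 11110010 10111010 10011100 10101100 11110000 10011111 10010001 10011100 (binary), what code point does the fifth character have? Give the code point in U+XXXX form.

U+BA72C

Offset 0: leading byte 0xEA = 11101010 → 3-byte char #1 = EA BC AE.
Offset 3: leading byte 0xD2 = 11010010 → 2-byte char #2 = D2 98.
Offset 5: leading byte 0xE0 = 11100000 → 3-byte char #3 = E0 B8 A2.
Offset 8: leading byte 0xE1 = 11100001 → 3-byte char #4 = E1 9C 94.
Offset 11: leading byte 0xF2 = 11110010 → 4-byte char #5 = F2 BA 9C AC.
Leading byte 0xF2 = 11110010 matches 11110xxx → 4-byte sequence.
Byte 1: 0xF2 = 11110010, payload 010 (3 bits).
Byte 2: 0xBA = 10111010 (10xxxxxx ✓), payload 111010.
Byte 3: 0x9C = 10011100 (10xxxxxx ✓), payload 011100.
Byte 4: 0xAC = 10101100 (10xxxxxx ✓), payload 101100.
Concatenate: 010111010011100101100 = 0xBA72C (21 bits → U+BA72C).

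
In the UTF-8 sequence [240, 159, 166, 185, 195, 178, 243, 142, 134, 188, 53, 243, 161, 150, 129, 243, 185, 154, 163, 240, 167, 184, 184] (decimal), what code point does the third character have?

Offset 0: leading byte 0xF0 = 11110000 → 4-byte char #1 = F0 9F A6 B9.
Offset 4: leading byte 0xC3 = 11000011 → 2-byte char #2 = C3 B2.
Offset 6: leading byte 0xF3 = 11110011 → 4-byte char #3 = F3 8E 86 BC.
Leading byte 0xF3 = 11110011 matches 11110xxx → 4-byte sequence.
Byte 1: 0xF3 = 11110011, payload 011 (3 bits).
Byte 2: 0x8E = 10001110 (10xxxxxx ✓), payload 001110.
Byte 3: 0x86 = 10000110 (10xxxxxx ✓), payload 000110.
Byte 4: 0xBC = 10111100 (10xxxxxx ✓), payload 111100.
Concatenate: 011001110000110111100 = 0xCE1BC (21 bits → U+CE1BC).

U+CE1BC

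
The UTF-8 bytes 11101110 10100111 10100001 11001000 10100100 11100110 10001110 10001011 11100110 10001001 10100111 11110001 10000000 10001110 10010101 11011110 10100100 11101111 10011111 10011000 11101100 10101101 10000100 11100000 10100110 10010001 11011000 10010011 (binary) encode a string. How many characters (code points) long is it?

Byte at offset 0: 0xEE = 11101110 → 3-byte char (#1). Advance 3.
Byte at offset 3: 0xC8 = 11001000 → 2-byte char (#2). Advance 2.
Byte at offset 5: 0xE6 = 11100110 → 3-byte char (#3). Advance 3.
Byte at offset 8: 0xE6 = 11100110 → 3-byte char (#4). Advance 3.
Byte at offset 11: 0xF1 = 11110001 → 4-byte char (#5). Advance 4.
Byte at offset 15: 0xDE = 11011110 → 2-byte char (#6). Advance 2.
Byte at offset 17: 0xEF = 11101111 → 3-byte char (#7). Advance 3.
Byte at offset 20: 0xEC = 11101100 → 3-byte char (#8). Advance 3.
Byte at offset 23: 0xE0 = 11100000 → 3-byte char (#9). Advance 3.
Byte at offset 26: 0xD8 = 11011000 → 2-byte char (#10). Advance 2.
Reached end at offset 28 after 10 code points.

10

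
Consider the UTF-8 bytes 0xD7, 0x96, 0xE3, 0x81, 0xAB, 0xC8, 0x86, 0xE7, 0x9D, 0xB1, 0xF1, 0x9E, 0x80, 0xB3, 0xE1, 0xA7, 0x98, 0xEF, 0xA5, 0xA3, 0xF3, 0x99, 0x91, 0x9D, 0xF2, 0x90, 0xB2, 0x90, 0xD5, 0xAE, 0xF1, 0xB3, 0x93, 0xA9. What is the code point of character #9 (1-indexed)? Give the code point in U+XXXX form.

U+90C90

Offset 0: leading byte 0xD7 = 11010111 → 2-byte char #1 = D7 96.
Offset 2: leading byte 0xE3 = 11100011 → 3-byte char #2 = E3 81 AB.
Offset 5: leading byte 0xC8 = 11001000 → 2-byte char #3 = C8 86.
Offset 7: leading byte 0xE7 = 11100111 → 3-byte char #4 = E7 9D B1.
Offset 10: leading byte 0xF1 = 11110001 → 4-byte char #5 = F1 9E 80 B3.
Offset 14: leading byte 0xE1 = 11100001 → 3-byte char #6 = E1 A7 98.
Offset 17: leading byte 0xEF = 11101111 → 3-byte char #7 = EF A5 A3.
Offset 20: leading byte 0xF3 = 11110011 → 4-byte char #8 = F3 99 91 9D.
Offset 24: leading byte 0xF2 = 11110010 → 4-byte char #9 = F2 90 B2 90.
Leading byte 0xF2 = 11110010 matches 11110xxx → 4-byte sequence.
Byte 1: 0xF2 = 11110010, payload 010 (3 bits).
Byte 2: 0x90 = 10010000 (10xxxxxx ✓), payload 010000.
Byte 3: 0xB2 = 10110010 (10xxxxxx ✓), payload 110010.
Byte 4: 0x90 = 10010000 (10xxxxxx ✓), payload 010000.
Concatenate: 010010000110010010000 = 0x90C90 (21 bits → U+90C90).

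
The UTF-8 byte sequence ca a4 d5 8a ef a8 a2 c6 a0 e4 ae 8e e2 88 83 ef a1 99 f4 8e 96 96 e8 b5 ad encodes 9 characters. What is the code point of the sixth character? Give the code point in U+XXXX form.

Offset 0: leading byte 0xCA = 11001010 → 2-byte char #1 = CA A4.
Offset 2: leading byte 0xD5 = 11010101 → 2-byte char #2 = D5 8A.
Offset 4: leading byte 0xEF = 11101111 → 3-byte char #3 = EF A8 A2.
Offset 7: leading byte 0xC6 = 11000110 → 2-byte char #4 = C6 A0.
Offset 9: leading byte 0xE4 = 11100100 → 3-byte char #5 = E4 AE 8E.
Offset 12: leading byte 0xE2 = 11100010 → 3-byte char #6 = E2 88 83.
Leading byte 0xE2 = 11100010 matches 1110xxxx → 3-byte sequence.
Byte 1: 0xE2 = 11100010, payload 0010 (4 bits).
Byte 2: 0x88 = 10001000 (10xxxxxx ✓), payload 001000.
Byte 3: 0x83 = 10000011 (10xxxxxx ✓), payload 000011.
Concatenate: 0010001000000011 = 0x2203 (16 bits → U+2203).

U+2203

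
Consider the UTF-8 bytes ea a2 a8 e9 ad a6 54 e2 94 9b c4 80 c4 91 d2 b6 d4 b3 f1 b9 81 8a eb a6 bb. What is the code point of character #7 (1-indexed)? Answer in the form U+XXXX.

Offset 0: leading byte 0xEA = 11101010 → 3-byte char #1 = EA A2 A8.
Offset 3: leading byte 0xE9 = 11101001 → 3-byte char #2 = E9 AD A6.
Offset 6: leading byte 0x54 = 01010100 → 1-byte char #3 = 54.
Offset 7: leading byte 0xE2 = 11100010 → 3-byte char #4 = E2 94 9B.
Offset 10: leading byte 0xC4 = 11000100 → 2-byte char #5 = C4 80.
Offset 12: leading byte 0xC4 = 11000100 → 2-byte char #6 = C4 91.
Offset 14: leading byte 0xD2 = 11010010 → 2-byte char #7 = D2 B6.
Leading byte 0xD2 = 11010010 matches 110xxxxx → 2-byte sequence.
Byte 1: 0xD2 = 11010010, payload 10010 (5 bits).
Byte 2: 0xB6 = 10110110 (10xxxxxx ✓), payload 110110.
Concatenate: 10010110110 = 0x4B6 (11 bits → U+04B6).

U+04B6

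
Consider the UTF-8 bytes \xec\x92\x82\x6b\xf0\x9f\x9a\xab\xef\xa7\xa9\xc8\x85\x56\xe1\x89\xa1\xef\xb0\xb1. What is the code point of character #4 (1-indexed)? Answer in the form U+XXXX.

Offset 0: leading byte 0xEC = 11101100 → 3-byte char #1 = EC 92 82.
Offset 3: leading byte 0x6B = 01101011 → 1-byte char #2 = 6B.
Offset 4: leading byte 0xF0 = 11110000 → 4-byte char #3 = F0 9F 9A AB.
Offset 8: leading byte 0xEF = 11101111 → 3-byte char #4 = EF A7 A9.
Leading byte 0xEF = 11101111 matches 1110xxxx → 3-byte sequence.
Byte 1: 0xEF = 11101111, payload 1111 (4 bits).
Byte 2: 0xA7 = 10100111 (10xxxxxx ✓), payload 100111.
Byte 3: 0xA9 = 10101001 (10xxxxxx ✓), payload 101001.
Concatenate: 1111100111101001 = 0xF9E9 (16 bits → U+F9E9).

U+F9E9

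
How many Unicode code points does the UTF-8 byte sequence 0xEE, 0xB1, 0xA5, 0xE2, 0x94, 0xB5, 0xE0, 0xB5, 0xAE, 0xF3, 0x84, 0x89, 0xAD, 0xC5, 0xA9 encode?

5

Byte at offset 0: 0xEE = 11101110 → 3-byte char (#1). Advance 3.
Byte at offset 3: 0xE2 = 11100010 → 3-byte char (#2). Advance 3.
Byte at offset 6: 0xE0 = 11100000 → 3-byte char (#3). Advance 3.
Byte at offset 9: 0xF3 = 11110011 → 4-byte char (#4). Advance 4.
Byte at offset 13: 0xC5 = 11000101 → 2-byte char (#5). Advance 2.
Reached end at offset 15 after 5 code points.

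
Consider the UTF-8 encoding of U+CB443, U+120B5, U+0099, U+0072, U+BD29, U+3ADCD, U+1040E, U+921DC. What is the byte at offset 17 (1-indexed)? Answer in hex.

1-indexed offset 17 is 0-indexed offset 16.
U+CB443 → 4-byte form F3 8B 91 83 at offsets 0–3.
U+120B5 → 4-byte form F0 92 82 B5 at offsets 4–7.
U+0099 → 2-byte form C2 99 at offsets 8–9.
U+0072 → 1-byte form 72 at offsets 10–10.
U+BD29 → 3-byte form EB B4 A9 at offsets 11–13.
U+3ADCD → 4-byte form F0 BA B7 8D at offsets 14–17.
Offset 16 falls in char 6's range; it's byte 3 of F0 BA B7 8D = 0xB7.

0xB7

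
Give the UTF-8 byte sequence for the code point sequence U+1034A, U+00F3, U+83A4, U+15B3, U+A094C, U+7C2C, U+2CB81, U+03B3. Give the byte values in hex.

U+1034A: 4-byte form → F0 90 8D 8A.
U+00F3: 2-byte form → C3 B3.
U+83A4: 3-byte form → E8 8E A4.
U+15B3: 3-byte form → E1 96 B3.
U+A094C: 4-byte form → F2 A0 A5 8C.
U+7C2C: 3-byte form → E7 B0 AC.
U+2CB81: 4-byte form → F0 AC AE 81.
U+03B3: 2-byte form → CE B3.
Concatenated (25 bytes): F0 90 8D 8A C3 B3 E8 8E A4 E1 96 B3 F2 A0 A5 8C E7 B0 AC F0 AC AE 81 CE B3.

F0 90 8D 8A C3 B3 E8 8E A4 E1 96 B3 F2 A0 A5 8C E7 B0 AC F0 AC AE 81 CE B3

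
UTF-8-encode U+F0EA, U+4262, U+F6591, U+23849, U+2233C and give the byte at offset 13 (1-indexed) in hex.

0xA1

1-indexed offset 13 is 0-indexed offset 12.
U+F0EA → 3-byte form EF 83 AA at offsets 0–2.
U+4262 → 3-byte form E4 89 A2 at offsets 3–5.
U+F6591 → 4-byte form F3 B6 96 91 at offsets 6–9.
U+23849 → 4-byte form F0 A3 A1 89 at offsets 10–13.
Offset 12 falls in char 4's range; it's byte 3 of F0 A3 A1 89 = 0xA1.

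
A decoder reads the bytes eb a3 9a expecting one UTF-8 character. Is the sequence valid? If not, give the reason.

valid

Leading byte 0xEB = 11101011 → 3-byte form.
Continuation bytes 0xA3=10100011, 0x9A=10011010 all match 10xxxxxx.
Decoded value 0xB8DA is ≥ 0x800 (shortest form) and not a surrogate.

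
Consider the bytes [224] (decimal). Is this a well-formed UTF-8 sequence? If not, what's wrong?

invalid (sequence truncated)

Leading byte 0xE0 = 11100000 → 3-byte form, but only 1 byte is present.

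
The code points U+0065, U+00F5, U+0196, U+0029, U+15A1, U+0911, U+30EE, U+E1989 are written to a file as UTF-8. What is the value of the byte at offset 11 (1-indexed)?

0xA4

1-indexed offset 11 is 0-indexed offset 10.
U+0065 → 1-byte form 65 at offsets 0–0.
U+00F5 → 2-byte form C3 B5 at offsets 1–2.
U+0196 → 2-byte form C6 96 at offsets 3–4.
U+0029 → 1-byte form 29 at offsets 5–5.
U+15A1 → 3-byte form E1 96 A1 at offsets 6–8.
U+0911 → 3-byte form E0 A4 91 at offsets 9–11.
Offset 10 falls in char 6's range; it's byte 2 of E0 A4 91 = 0xA4.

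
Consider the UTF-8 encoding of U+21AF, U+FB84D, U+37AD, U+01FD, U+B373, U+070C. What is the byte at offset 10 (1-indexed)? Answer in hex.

1-indexed offset 10 is 0-indexed offset 9.
U+21AF → 3-byte form E2 86 AF at offsets 0–2.
U+FB84D → 4-byte form F3 BB A1 8D at offsets 3–6.
U+37AD → 3-byte form E3 9E AD at offsets 7–9.
Offset 9 falls in char 3's range; it's byte 3 of E3 9E AD = 0xAD.

0xAD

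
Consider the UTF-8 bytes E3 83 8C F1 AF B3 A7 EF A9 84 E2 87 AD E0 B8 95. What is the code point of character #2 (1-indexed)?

U+6FCE7

Offset 0: leading byte 0xE3 = 11100011 → 3-byte char #1 = E3 83 8C.
Offset 3: leading byte 0xF1 = 11110001 → 4-byte char #2 = F1 AF B3 A7.
Leading byte 0xF1 = 11110001 matches 11110xxx → 4-byte sequence.
Byte 1: 0xF1 = 11110001, payload 001 (3 bits).
Byte 2: 0xAF = 10101111 (10xxxxxx ✓), payload 101111.
Byte 3: 0xB3 = 10110011 (10xxxxxx ✓), payload 110011.
Byte 4: 0xA7 = 10100111 (10xxxxxx ✓), payload 100111.
Concatenate: 001101111110011100111 = 0x6FCE7 (21 bits → U+6FCE7).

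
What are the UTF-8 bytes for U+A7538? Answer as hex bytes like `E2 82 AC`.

F2 A7 94 B8

U+A7538 = 0xA7538 = 685368 decimal. In range U+10000–U+10FFFF → 4-byte form: 11110xxx 10xxxxxx 10xxxxxx 10xxxxxx.
Binary (21 bits): 010100111010100111000.
Split 3+6+6+6: 010 | 100111 | 010100 | 111000.
Byte 1: 11110010 = 0xF2.
Byte 2: 10100111 = 0xA7.
Byte 3: 10010100 = 0x94.
Byte 4: 10111000 = 0xB8.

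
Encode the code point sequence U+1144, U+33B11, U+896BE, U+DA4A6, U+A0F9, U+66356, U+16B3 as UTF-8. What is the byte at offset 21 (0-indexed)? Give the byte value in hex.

U+1144 → 3-byte form E1 85 84 at offsets 0–2.
U+33B11 → 4-byte form F0 B3 AC 91 at offsets 3–6.
U+896BE → 4-byte form F2 89 9A BE at offsets 7–10.
U+DA4A6 → 4-byte form F3 9A 92 A6 at offsets 11–14.
U+A0F9 → 3-byte form EA 83 B9 at offsets 15–17.
U+66356 → 4-byte form F1 A6 8D 96 at offsets 18–21.
Offset 21 falls in char 6's range; it's byte 4 of F1 A6 8D 96 = 0x96.

0x96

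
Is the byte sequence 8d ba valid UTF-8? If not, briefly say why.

Byte 0x8D = 10001101 has the form 10xxxxxx — a continuation byte — but there is no preceding leading byte.

invalid (continuation byte with no leading byte)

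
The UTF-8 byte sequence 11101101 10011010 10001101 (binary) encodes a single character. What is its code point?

U+D68D

Leading byte 0xED = 11101101 matches 1110xxxx → 3-byte sequence.
Byte 1: 0xED = 11101101, payload 1101 (4 bits).
Byte 2: 0x9A = 10011010 (10xxxxxx ✓), payload 011010.
Byte 3: 0x8D = 10001101 (10xxxxxx ✓), payload 001101.
Concatenate: 1101011010001101 = 0xD68D (16 bits → U+D68D).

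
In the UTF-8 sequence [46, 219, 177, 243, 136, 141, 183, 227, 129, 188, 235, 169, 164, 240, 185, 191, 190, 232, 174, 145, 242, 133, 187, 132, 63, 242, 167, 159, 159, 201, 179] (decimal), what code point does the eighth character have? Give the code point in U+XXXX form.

Offset 0: leading byte 0x2E = 00101110 → 1-byte char #1 = 2E.
Offset 1: leading byte 0xDB = 11011011 → 2-byte char #2 = DB B1.
Offset 3: leading byte 0xF3 = 11110011 → 4-byte char #3 = F3 88 8D B7.
Offset 7: leading byte 0xE3 = 11100011 → 3-byte char #4 = E3 81 BC.
Offset 10: leading byte 0xEB = 11101011 → 3-byte char #5 = EB A9 A4.
Offset 13: leading byte 0xF0 = 11110000 → 4-byte char #6 = F0 B9 BF BE.
Offset 17: leading byte 0xE8 = 11101000 → 3-byte char #7 = E8 AE 91.
Offset 20: leading byte 0xF2 = 11110010 → 4-byte char #8 = F2 85 BB 84.
Leading byte 0xF2 = 11110010 matches 11110xxx → 4-byte sequence.
Byte 1: 0xF2 = 11110010, payload 010 (3 bits).
Byte 2: 0x85 = 10000101 (10xxxxxx ✓), payload 000101.
Byte 3: 0xBB = 10111011 (10xxxxxx ✓), payload 111011.
Byte 4: 0x84 = 10000100 (10xxxxxx ✓), payload 000100.
Concatenate: 010000101111011000100 = 0x85EC4 (21 bits → U+85EC4).

U+85EC4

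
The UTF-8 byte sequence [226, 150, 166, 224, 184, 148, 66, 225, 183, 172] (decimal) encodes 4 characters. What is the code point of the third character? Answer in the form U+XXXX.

Offset 0: leading byte 0xE2 = 11100010 → 3-byte char #1 = E2 96 A6.
Offset 3: leading byte 0xE0 = 11100000 → 3-byte char #2 = E0 B8 94.
Offset 6: leading byte 0x42 = 01000010 → 1-byte char #3 = 42.
Leading byte 0x42 = 01000010 matches 0xxxxxxx → 1-byte sequence.
Byte 1: 0x42 = 01000010, payload 1000010 (7 bits).
Concatenate: 1000010 = 0x42 (7 bits → U+0042).

U+0042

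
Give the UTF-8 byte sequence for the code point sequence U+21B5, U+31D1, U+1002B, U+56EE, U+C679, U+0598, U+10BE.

U+21B5: 3-byte form → E2 86 B5.
U+31D1: 3-byte form → E3 87 91.
U+1002B: 4-byte form → F0 90 80 AB.
U+56EE: 3-byte form → E5 9B AE.
U+C679: 3-byte form → EC 99 B9.
U+0598: 2-byte form → D6 98.
U+10BE: 3-byte form → E1 82 BE.
Concatenated (21 bytes): E2 86 B5 E3 87 91 F0 90 80 AB E5 9B AE EC 99 B9 D6 98 E1 82 BE.

E2 86 B5 E3 87 91 F0 90 80 AB E5 9B AE EC 99 B9 D6 98 E1 82 BE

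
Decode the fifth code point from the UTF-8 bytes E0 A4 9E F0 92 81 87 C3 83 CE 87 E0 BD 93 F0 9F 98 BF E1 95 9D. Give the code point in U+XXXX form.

Offset 0: leading byte 0xE0 = 11100000 → 3-byte char #1 = E0 A4 9E.
Offset 3: leading byte 0xF0 = 11110000 → 4-byte char #2 = F0 92 81 87.
Offset 7: leading byte 0xC3 = 11000011 → 2-byte char #3 = C3 83.
Offset 9: leading byte 0xCE = 11001110 → 2-byte char #4 = CE 87.
Offset 11: leading byte 0xE0 = 11100000 → 3-byte char #5 = E0 BD 93.
Leading byte 0xE0 = 11100000 matches 1110xxxx → 3-byte sequence.
Byte 1: 0xE0 = 11100000, payload 0000 (4 bits).
Byte 2: 0xBD = 10111101 (10xxxxxx ✓), payload 111101.
Byte 3: 0x93 = 10010011 (10xxxxxx ✓), payload 010011.
Concatenate: 0000111101010011 = 0xF53 (16 bits → U+0F53).

U+0F53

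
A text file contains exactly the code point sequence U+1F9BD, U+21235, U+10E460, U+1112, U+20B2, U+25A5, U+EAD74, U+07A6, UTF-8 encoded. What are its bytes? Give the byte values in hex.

F0 9F A6 BD F0 A1 88 B5 F4 8E 91 A0 E1 84 92 E2 82 B2 E2 96 A5 F3 AA B5 B4 DE A6

U+1F9BD: 4-byte form → F0 9F A6 BD.
U+21235: 4-byte form → F0 A1 88 B5.
U+10E460: 4-byte form → F4 8E 91 A0.
U+1112: 3-byte form → E1 84 92.
U+20B2: 3-byte form → E2 82 B2.
U+25A5: 3-byte form → E2 96 A5.
U+EAD74: 4-byte form → F3 AA B5 B4.
U+07A6: 2-byte form → DE A6.
Concatenated (27 bytes): F0 9F A6 BD F0 A1 88 B5 F4 8E 91 A0 E1 84 92 E2 82 B2 E2 96 A5 F3 AA B5 B4 DE A6.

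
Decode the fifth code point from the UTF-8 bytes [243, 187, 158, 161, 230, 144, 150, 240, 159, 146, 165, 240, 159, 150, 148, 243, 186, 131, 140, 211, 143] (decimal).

U+FA0CC

Offset 0: leading byte 0xF3 = 11110011 → 4-byte char #1 = F3 BB 9E A1.
Offset 4: leading byte 0xE6 = 11100110 → 3-byte char #2 = E6 90 96.
Offset 7: leading byte 0xF0 = 11110000 → 4-byte char #3 = F0 9F 92 A5.
Offset 11: leading byte 0xF0 = 11110000 → 4-byte char #4 = F0 9F 96 94.
Offset 15: leading byte 0xF3 = 11110011 → 4-byte char #5 = F3 BA 83 8C.
Leading byte 0xF3 = 11110011 matches 11110xxx → 4-byte sequence.
Byte 1: 0xF3 = 11110011, payload 011 (3 bits).
Byte 2: 0xBA = 10111010 (10xxxxxx ✓), payload 111010.
Byte 3: 0x83 = 10000011 (10xxxxxx ✓), payload 000011.
Byte 4: 0x8C = 10001100 (10xxxxxx ✓), payload 001100.
Concatenate: 011111010000011001100 = 0xFA0CC (21 bits → U+FA0CC).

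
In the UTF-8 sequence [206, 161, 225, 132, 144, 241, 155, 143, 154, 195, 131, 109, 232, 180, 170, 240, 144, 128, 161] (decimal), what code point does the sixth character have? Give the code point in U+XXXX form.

U+8D2A

Offset 0: leading byte 0xCE = 11001110 → 2-byte char #1 = CE A1.
Offset 2: leading byte 0xE1 = 11100001 → 3-byte char #2 = E1 84 90.
Offset 5: leading byte 0xF1 = 11110001 → 4-byte char #3 = F1 9B 8F 9A.
Offset 9: leading byte 0xC3 = 11000011 → 2-byte char #4 = C3 83.
Offset 11: leading byte 0x6D = 01101101 → 1-byte char #5 = 6D.
Offset 12: leading byte 0xE8 = 11101000 → 3-byte char #6 = E8 B4 AA.
Leading byte 0xE8 = 11101000 matches 1110xxxx → 3-byte sequence.
Byte 1: 0xE8 = 11101000, payload 1000 (4 bits).
Byte 2: 0xB4 = 10110100 (10xxxxxx ✓), payload 110100.
Byte 3: 0xAA = 10101010 (10xxxxxx ✓), payload 101010.
Concatenate: 1000110100101010 = 0x8D2A (16 bits → U+8D2A).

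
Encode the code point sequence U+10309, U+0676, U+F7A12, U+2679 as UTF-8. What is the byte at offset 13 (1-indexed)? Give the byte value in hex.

1-indexed offset 13 is 0-indexed offset 12.
U+10309 → 4-byte form F0 90 8C 89 at offsets 0–3.
U+0676 → 2-byte form D9 B6 at offsets 4–5.
U+F7A12 → 4-byte form F3 B7 A8 92 at offsets 6–9.
U+2679 → 3-byte form E2 99 B9 at offsets 10–12.
Offset 12 falls in char 4's range; it's byte 3 of E2 99 B9 = 0xB9.

0xB9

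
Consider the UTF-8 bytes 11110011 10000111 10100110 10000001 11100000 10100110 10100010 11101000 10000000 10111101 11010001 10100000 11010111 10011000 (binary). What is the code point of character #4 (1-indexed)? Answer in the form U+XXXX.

Offset 0: leading byte 0xF3 = 11110011 → 4-byte char #1 = F3 87 A6 81.
Offset 4: leading byte 0xE0 = 11100000 → 3-byte char #2 = E0 A6 A2.
Offset 7: leading byte 0xE8 = 11101000 → 3-byte char #3 = E8 80 BD.
Offset 10: leading byte 0xD1 = 11010001 → 2-byte char #4 = D1 A0.
Leading byte 0xD1 = 11010001 matches 110xxxxx → 2-byte sequence.
Byte 1: 0xD1 = 11010001, payload 10001 (5 bits).
Byte 2: 0xA0 = 10100000 (10xxxxxx ✓), payload 100000.
Concatenate: 10001100000 = 0x460 (11 bits → U+0460).

U+0460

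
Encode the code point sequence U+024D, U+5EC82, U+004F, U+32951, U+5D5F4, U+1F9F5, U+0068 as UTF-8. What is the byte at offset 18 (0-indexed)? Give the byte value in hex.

0xB5

U+024D → 2-byte form C9 8D at offsets 0–1.
U+5EC82 → 4-byte form F1 9E B2 82 at offsets 2–5.
U+004F → 1-byte form 4F at offsets 6–6.
U+32951 → 4-byte form F0 B2 A5 91 at offsets 7–10.
U+5D5F4 → 4-byte form F1 9D 97 B4 at offsets 11–14.
U+1F9F5 → 4-byte form F0 9F A7 B5 at offsets 15–18.
Offset 18 falls in char 6's range; it's byte 4 of F0 9F A7 B5 = 0xB5.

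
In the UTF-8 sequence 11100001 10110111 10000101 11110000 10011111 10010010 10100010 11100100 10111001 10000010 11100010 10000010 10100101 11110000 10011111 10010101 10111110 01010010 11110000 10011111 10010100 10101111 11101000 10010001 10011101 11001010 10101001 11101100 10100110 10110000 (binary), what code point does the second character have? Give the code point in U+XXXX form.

U+1F4A2

Offset 0: leading byte 0xE1 = 11100001 → 3-byte char #1 = E1 B7 85.
Offset 3: leading byte 0xF0 = 11110000 → 4-byte char #2 = F0 9F 92 A2.
Leading byte 0xF0 = 11110000 matches 11110xxx → 4-byte sequence.
Byte 1: 0xF0 = 11110000, payload 000 (3 bits).
Byte 2: 0x9F = 10011111 (10xxxxxx ✓), payload 011111.
Byte 3: 0x92 = 10010010 (10xxxxxx ✓), payload 010010.
Byte 4: 0xA2 = 10100010 (10xxxxxx ✓), payload 100010.
Concatenate: 000011111010010100010 = 0x1F4A2 (21 bits → U+1F4A2).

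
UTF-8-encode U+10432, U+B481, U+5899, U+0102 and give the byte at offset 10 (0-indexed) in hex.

0xC4

U+10432 → 4-byte form F0 90 90 B2 at offsets 0–3.
U+B481 → 3-byte form EB 92 81 at offsets 4–6.
U+5899 → 3-byte form E5 A2 99 at offsets 7–9.
U+0102 → 2-byte form C4 82 at offsets 10–11.
Offset 10 falls in char 4's range; it's byte 1 of C4 82 = 0xC4.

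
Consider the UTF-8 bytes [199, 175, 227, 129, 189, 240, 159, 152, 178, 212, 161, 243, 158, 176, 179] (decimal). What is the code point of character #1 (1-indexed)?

Offset 0: leading byte 0xC7 = 11000111 → 2-byte char #1 = C7 AF.
Leading byte 0xC7 = 11000111 matches 110xxxxx → 2-byte sequence.
Byte 1: 0xC7 = 11000111, payload 00111 (5 bits).
Byte 2: 0xAF = 10101111 (10xxxxxx ✓), payload 101111.
Concatenate: 00111101111 = 0x1EF (11 bits → U+01EF).

U+01EF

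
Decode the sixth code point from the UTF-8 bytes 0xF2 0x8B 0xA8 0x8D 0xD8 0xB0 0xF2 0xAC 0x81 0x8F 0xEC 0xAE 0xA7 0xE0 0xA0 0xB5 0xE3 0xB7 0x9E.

Offset 0: leading byte 0xF2 = 11110010 → 4-byte char #1 = F2 8B A8 8D.
Offset 4: leading byte 0xD8 = 11011000 → 2-byte char #2 = D8 B0.
Offset 6: leading byte 0xF2 = 11110010 → 4-byte char #3 = F2 AC 81 8F.
Offset 10: leading byte 0xEC = 11101100 → 3-byte char #4 = EC AE A7.
Offset 13: leading byte 0xE0 = 11100000 → 3-byte char #5 = E0 A0 B5.
Offset 16: leading byte 0xE3 = 11100011 → 3-byte char #6 = E3 B7 9E.
Leading byte 0xE3 = 11100011 matches 1110xxxx → 3-byte sequence.
Byte 1: 0xE3 = 11100011, payload 0011 (4 bits).
Byte 2: 0xB7 = 10110111 (10xxxxxx ✓), payload 110111.
Byte 3: 0x9E = 10011110 (10xxxxxx ✓), payload 011110.
Concatenate: 0011110111011110 = 0x3DDE (16 bits → U+3DDE).

U+3DDE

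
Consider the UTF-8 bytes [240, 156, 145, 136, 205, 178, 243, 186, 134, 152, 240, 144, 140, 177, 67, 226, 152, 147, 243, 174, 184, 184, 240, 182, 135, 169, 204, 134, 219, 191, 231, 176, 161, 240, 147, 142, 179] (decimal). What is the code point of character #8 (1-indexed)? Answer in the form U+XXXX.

U+361E9

Offset 0: leading byte 0xF0 = 11110000 → 4-byte char #1 = F0 9C 91 88.
Offset 4: leading byte 0xCD = 11001101 → 2-byte char #2 = CD B2.
Offset 6: leading byte 0xF3 = 11110011 → 4-byte char #3 = F3 BA 86 98.
Offset 10: leading byte 0xF0 = 11110000 → 4-byte char #4 = F0 90 8C B1.
Offset 14: leading byte 0x43 = 01000011 → 1-byte char #5 = 43.
Offset 15: leading byte 0xE2 = 11100010 → 3-byte char #6 = E2 98 93.
Offset 18: leading byte 0xF3 = 11110011 → 4-byte char #7 = F3 AE B8 B8.
Offset 22: leading byte 0xF0 = 11110000 → 4-byte char #8 = F0 B6 87 A9.
Leading byte 0xF0 = 11110000 matches 11110xxx → 4-byte sequence.
Byte 1: 0xF0 = 11110000, payload 000 (3 bits).
Byte 2: 0xB6 = 10110110 (10xxxxxx ✓), payload 110110.
Byte 3: 0x87 = 10000111 (10xxxxxx ✓), payload 000111.
Byte 4: 0xA9 = 10101001 (10xxxxxx ✓), payload 101001.
Concatenate: 000110110000111101001 = 0x361E9 (21 bits → U+361E9).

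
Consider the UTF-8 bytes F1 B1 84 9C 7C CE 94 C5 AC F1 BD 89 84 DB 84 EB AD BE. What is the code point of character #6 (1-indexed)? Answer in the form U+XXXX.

Offset 0: leading byte 0xF1 = 11110001 → 4-byte char #1 = F1 B1 84 9C.
Offset 4: leading byte 0x7C = 01111100 → 1-byte char #2 = 7C.
Offset 5: leading byte 0xCE = 11001110 → 2-byte char #3 = CE 94.
Offset 7: leading byte 0xC5 = 11000101 → 2-byte char #4 = C5 AC.
Offset 9: leading byte 0xF1 = 11110001 → 4-byte char #5 = F1 BD 89 84.
Offset 13: leading byte 0xDB = 11011011 → 2-byte char #6 = DB 84.
Leading byte 0xDB = 11011011 matches 110xxxxx → 2-byte sequence.
Byte 1: 0xDB = 11011011, payload 11011 (5 bits).
Byte 2: 0x84 = 10000100 (10xxxxxx ✓), payload 000100.
Concatenate: 11011000100 = 0x6C4 (11 bits → U+06C4).

U+06C4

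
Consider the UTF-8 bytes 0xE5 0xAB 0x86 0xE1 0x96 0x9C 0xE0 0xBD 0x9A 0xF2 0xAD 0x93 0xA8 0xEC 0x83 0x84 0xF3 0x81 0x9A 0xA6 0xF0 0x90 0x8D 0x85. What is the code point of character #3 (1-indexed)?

Offset 0: leading byte 0xE5 = 11100101 → 3-byte char #1 = E5 AB 86.
Offset 3: leading byte 0xE1 = 11100001 → 3-byte char #2 = E1 96 9C.
Offset 6: leading byte 0xE0 = 11100000 → 3-byte char #3 = E0 BD 9A.
Leading byte 0xE0 = 11100000 matches 1110xxxx → 3-byte sequence.
Byte 1: 0xE0 = 11100000, payload 0000 (4 bits).
Byte 2: 0xBD = 10111101 (10xxxxxx ✓), payload 111101.
Byte 3: 0x9A = 10011010 (10xxxxxx ✓), payload 011010.
Concatenate: 0000111101011010 = 0xF5A (16 bits → U+0F5A).

U+0F5A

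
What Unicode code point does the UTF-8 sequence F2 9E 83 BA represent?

Leading byte 0xF2 = 11110010 matches 11110xxx → 4-byte sequence.
Byte 1: 0xF2 = 11110010, payload 010 (3 bits).
Byte 2: 0x9E = 10011110 (10xxxxxx ✓), payload 011110.
Byte 3: 0x83 = 10000011 (10xxxxxx ✓), payload 000011.
Byte 4: 0xBA = 10111010 (10xxxxxx ✓), payload 111010.
Concatenate: 010011110000011111010 = 0x9E0FA (21 bits → U+9E0FA).

U+9E0FA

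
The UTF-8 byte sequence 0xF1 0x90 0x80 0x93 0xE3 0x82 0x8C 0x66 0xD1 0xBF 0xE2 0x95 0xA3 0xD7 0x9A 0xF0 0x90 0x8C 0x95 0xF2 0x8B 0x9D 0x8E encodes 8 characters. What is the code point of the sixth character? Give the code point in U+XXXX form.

U+05DA

Offset 0: leading byte 0xF1 = 11110001 → 4-byte char #1 = F1 90 80 93.
Offset 4: leading byte 0xE3 = 11100011 → 3-byte char #2 = E3 82 8C.
Offset 7: leading byte 0x66 = 01100110 → 1-byte char #3 = 66.
Offset 8: leading byte 0xD1 = 11010001 → 2-byte char #4 = D1 BF.
Offset 10: leading byte 0xE2 = 11100010 → 3-byte char #5 = E2 95 A3.
Offset 13: leading byte 0xD7 = 11010111 → 2-byte char #6 = D7 9A.
Leading byte 0xD7 = 11010111 matches 110xxxxx → 2-byte sequence.
Byte 1: 0xD7 = 11010111, payload 10111 (5 bits).
Byte 2: 0x9A = 10011010 (10xxxxxx ✓), payload 011010.
Concatenate: 10111011010 = 0x5DA (11 bits → U+05DA).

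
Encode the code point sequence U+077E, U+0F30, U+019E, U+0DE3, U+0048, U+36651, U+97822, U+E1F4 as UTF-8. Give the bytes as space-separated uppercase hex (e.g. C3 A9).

U+077E: 2-byte form → DD BE.
U+0F30: 3-byte form → E0 BC B0.
U+019E: 2-byte form → C6 9E.
U+0DE3: 3-byte form → E0 B7 A3.
U+0048: 1-byte form → 48.
U+36651: 4-byte form → F0 B6 99 91.
U+97822: 4-byte form → F2 97 A0 A2.
U+E1F4: 3-byte form → EE 87 B4.
Concatenated (22 bytes): DD BE E0 BC B0 C6 9E E0 B7 A3 48 F0 B6 99 91 F2 97 A0 A2 EE 87 B4.

DD BE E0 BC B0 C6 9E E0 B7 A3 48 F0 B6 99 91 F2 97 A0 A2 EE 87 B4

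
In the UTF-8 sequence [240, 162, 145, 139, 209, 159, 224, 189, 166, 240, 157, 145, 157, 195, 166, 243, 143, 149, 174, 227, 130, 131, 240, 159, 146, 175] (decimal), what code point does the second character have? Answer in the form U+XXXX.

Offset 0: leading byte 0xF0 = 11110000 → 4-byte char #1 = F0 A2 91 8B.
Offset 4: leading byte 0xD1 = 11010001 → 2-byte char #2 = D1 9F.
Leading byte 0xD1 = 11010001 matches 110xxxxx → 2-byte sequence.
Byte 1: 0xD1 = 11010001, payload 10001 (5 bits).
Byte 2: 0x9F = 10011111 (10xxxxxx ✓), payload 011111.
Concatenate: 10001011111 = 0x45F (11 bits → U+045F).

U+045F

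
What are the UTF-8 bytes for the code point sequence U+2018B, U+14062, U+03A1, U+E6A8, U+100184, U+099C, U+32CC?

U+2018B: 4-byte form → F0 A0 86 8B.
U+14062: 4-byte form → F0 94 81 A2.
U+03A1: 2-byte form → CE A1.
U+E6A8: 3-byte form → EE 9A A8.
U+100184: 4-byte form → F4 80 86 84.
U+099C: 3-byte form → E0 A6 9C.
U+32CC: 3-byte form → E3 8B 8C.
Concatenated (23 bytes): F0 A0 86 8B F0 94 81 A2 CE A1 EE 9A A8 F4 80 86 84 E0 A6 9C E3 8B 8C.

F0 A0 86 8B F0 94 81 A2 CE A1 EE 9A A8 F4 80 86 84 E0 A6 9C E3 8B 8C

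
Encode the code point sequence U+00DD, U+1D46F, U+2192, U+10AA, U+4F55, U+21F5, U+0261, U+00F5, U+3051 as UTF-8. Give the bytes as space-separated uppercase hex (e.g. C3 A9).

U+00DD: 2-byte form → C3 9D.
U+1D46F: 4-byte form → F0 9D 91 AF.
U+2192: 3-byte form → E2 86 92.
U+10AA: 3-byte form → E1 82 AA.
U+4F55: 3-byte form → E4 BD 95.
U+21F5: 3-byte form → E2 87 B5.
U+0261: 2-byte form → C9 A1.
U+00F5: 2-byte form → C3 B5.
U+3051: 3-byte form → E3 81 91.
Concatenated (25 bytes): C3 9D F0 9D 91 AF E2 86 92 E1 82 AA E4 BD 95 E2 87 B5 C9 A1 C3 B5 E3 81 91.

C3 9D F0 9D 91 AF E2 86 92 E1 82 AA E4 BD 95 E2 87 B5 C9 A1 C3 B5 E3 81 91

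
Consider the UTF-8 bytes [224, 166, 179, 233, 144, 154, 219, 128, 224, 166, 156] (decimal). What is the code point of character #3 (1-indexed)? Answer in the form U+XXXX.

U+06C0

Offset 0: leading byte 0xE0 = 11100000 → 3-byte char #1 = E0 A6 B3.
Offset 3: leading byte 0xE9 = 11101001 → 3-byte char #2 = E9 90 9A.
Offset 6: leading byte 0xDB = 11011011 → 2-byte char #3 = DB 80.
Leading byte 0xDB = 11011011 matches 110xxxxx → 2-byte sequence.
Byte 1: 0xDB = 11011011, payload 11011 (5 bits).
Byte 2: 0x80 = 10000000 (10xxxxxx ✓), payload 000000.
Concatenate: 11011000000 = 0x6C0 (11 bits → U+06C0).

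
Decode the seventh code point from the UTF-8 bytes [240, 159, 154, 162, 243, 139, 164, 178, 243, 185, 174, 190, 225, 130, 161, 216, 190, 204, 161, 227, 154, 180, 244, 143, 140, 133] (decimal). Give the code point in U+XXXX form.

Offset 0: leading byte 0xF0 = 11110000 → 4-byte char #1 = F0 9F 9A A2.
Offset 4: leading byte 0xF3 = 11110011 → 4-byte char #2 = F3 8B A4 B2.
Offset 8: leading byte 0xF3 = 11110011 → 4-byte char #3 = F3 B9 AE BE.
Offset 12: leading byte 0xE1 = 11100001 → 3-byte char #4 = E1 82 A1.
Offset 15: leading byte 0xD8 = 11011000 → 2-byte char #5 = D8 BE.
Offset 17: leading byte 0xCC = 11001100 → 2-byte char #6 = CC A1.
Offset 19: leading byte 0xE3 = 11100011 → 3-byte char #7 = E3 9A B4.
Leading byte 0xE3 = 11100011 matches 1110xxxx → 3-byte sequence.
Byte 1: 0xE3 = 11100011, payload 0011 (4 bits).
Byte 2: 0x9A = 10011010 (10xxxxxx ✓), payload 011010.
Byte 3: 0xB4 = 10110100 (10xxxxxx ✓), payload 110100.
Concatenate: 0011011010110100 = 0x36B4 (16 bits → U+36B4).

U+36B4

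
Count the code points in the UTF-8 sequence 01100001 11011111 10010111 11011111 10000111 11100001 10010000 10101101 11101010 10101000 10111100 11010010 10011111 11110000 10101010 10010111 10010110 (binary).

Byte at offset 0: 0x61 = 01100001 → 1-byte char (#1). Advance 1.
Byte at offset 1: 0xDF = 11011111 → 2-byte char (#2). Advance 2.
Byte at offset 3: 0xDF = 11011111 → 2-byte char (#3). Advance 2.
Byte at offset 5: 0xE1 = 11100001 → 3-byte char (#4). Advance 3.
Byte at offset 8: 0xEA = 11101010 → 3-byte char (#5). Advance 3.
Byte at offset 11: 0xD2 = 11010010 → 2-byte char (#6). Advance 2.
Byte at offset 13: 0xF0 = 11110000 → 4-byte char (#7). Advance 4.
Reached end at offset 17 after 7 code points.

7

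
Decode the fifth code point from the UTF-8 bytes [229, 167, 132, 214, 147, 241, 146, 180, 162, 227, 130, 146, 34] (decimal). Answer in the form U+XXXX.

Offset 0: leading byte 0xE5 = 11100101 → 3-byte char #1 = E5 A7 84.
Offset 3: leading byte 0xD6 = 11010110 → 2-byte char #2 = D6 93.
Offset 5: leading byte 0xF1 = 11110001 → 4-byte char #3 = F1 92 B4 A2.
Offset 9: leading byte 0xE3 = 11100011 → 3-byte char #4 = E3 82 92.
Offset 12: leading byte 0x22 = 00100010 → 1-byte char #5 = 22.
Leading byte 0x22 = 00100010 matches 0xxxxxxx → 1-byte sequence.
Byte 1: 0x22 = 00100010, payload 0100010 (7 bits).
Concatenate: 0100010 = 0x22 (7 bits → U+0022).

U+0022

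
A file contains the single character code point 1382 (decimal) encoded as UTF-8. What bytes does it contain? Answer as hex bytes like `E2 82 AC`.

U+0566 = 0x566 = 1382 decimal. In range U+0080–U+07FF → 2-byte form: 110xxxxx 10xxxxxx.
Binary (11 bits): 10101100110.
Split 5+6: 10101 | 100110.
Byte 1: 11010101 = 0xD5.
Byte 2: 10100110 = 0xA6.

D5 A6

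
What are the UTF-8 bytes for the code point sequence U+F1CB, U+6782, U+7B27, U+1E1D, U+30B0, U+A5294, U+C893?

U+F1CB: 3-byte form → EF 87 8B.
U+6782: 3-byte form → E6 9E 82.
U+7B27: 3-byte form → E7 AC A7.
U+1E1D: 3-byte form → E1 B8 9D.
U+30B0: 3-byte form → E3 82 B0.
U+A5294: 4-byte form → F2 A5 8A 94.
U+C893: 3-byte form → EC A2 93.
Concatenated (22 bytes): EF 87 8B E6 9E 82 E7 AC A7 E1 B8 9D E3 82 B0 F2 A5 8A 94 EC A2 93.

EF 87 8B E6 9E 82 E7 AC A7 E1 B8 9D E3 82 B0 F2 A5 8A 94 EC A2 93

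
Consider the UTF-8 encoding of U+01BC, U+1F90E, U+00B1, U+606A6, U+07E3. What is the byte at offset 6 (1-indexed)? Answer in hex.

0x8E

1-indexed offset 6 is 0-indexed offset 5.
U+01BC → 2-byte form C6 BC at offsets 0–1.
U+1F90E → 4-byte form F0 9F A4 8E at offsets 2–5.
Offset 5 falls in char 2's range; it's byte 4 of F0 9F A4 8E = 0x8E.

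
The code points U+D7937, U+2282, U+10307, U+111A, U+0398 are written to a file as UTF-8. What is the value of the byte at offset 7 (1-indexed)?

0x82

1-indexed offset 7 is 0-indexed offset 6.
U+D7937 → 4-byte form F3 97 A4 B7 at offsets 0–3.
U+2282 → 3-byte form E2 8A 82 at offsets 4–6.
Offset 6 falls in char 2's range; it's byte 3 of E2 8A 82 = 0x82.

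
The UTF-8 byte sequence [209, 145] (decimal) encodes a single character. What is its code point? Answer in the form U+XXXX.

U+0451

Leading byte 0xD1 = 11010001 matches 110xxxxx → 2-byte sequence.
Byte 1: 0xD1 = 11010001, payload 10001 (5 bits).
Byte 2: 0x91 = 10010001 (10xxxxxx ✓), payload 010001.
Concatenate: 10001010001 = 0x451 (11 bits → U+0451).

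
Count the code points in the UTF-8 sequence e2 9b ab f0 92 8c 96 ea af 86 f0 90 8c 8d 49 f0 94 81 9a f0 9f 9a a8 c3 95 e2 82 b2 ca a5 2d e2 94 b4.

12

Byte at offset 0: 0xE2 = 11100010 → 3-byte char (#1). Advance 3.
Byte at offset 3: 0xF0 = 11110000 → 4-byte char (#2). Advance 4.
Byte at offset 7: 0xEA = 11101010 → 3-byte char (#3). Advance 3.
Byte at offset 10: 0xF0 = 11110000 → 4-byte char (#4). Advance 4.
Byte at offset 14: 0x49 = 01001001 → 1-byte char (#5). Advance 1.
Byte at offset 15: 0xF0 = 11110000 → 4-byte char (#6). Advance 4.
Byte at offset 19: 0xF0 = 11110000 → 4-byte char (#7). Advance 4.
Byte at offset 23: 0xC3 = 11000011 → 2-byte char (#8). Advance 2.
Byte at offset 25: 0xE2 = 11100010 → 3-byte char (#9). Advance 3.
Byte at offset 28: 0xCA = 11001010 → 2-byte char (#10). Advance 2.
Byte at offset 30: 0x2D = 00101101 → 1-byte char (#11). Advance 1.
Byte at offset 31: 0xE2 = 11100010 → 3-byte char (#12). Advance 3.
Reached end at offset 34 after 12 code points.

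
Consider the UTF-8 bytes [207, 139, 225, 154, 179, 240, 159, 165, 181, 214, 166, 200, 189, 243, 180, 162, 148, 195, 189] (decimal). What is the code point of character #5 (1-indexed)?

U+023D

Offset 0: leading byte 0xCF = 11001111 → 2-byte char #1 = CF 8B.
Offset 2: leading byte 0xE1 = 11100001 → 3-byte char #2 = E1 9A B3.
Offset 5: leading byte 0xF0 = 11110000 → 4-byte char #3 = F0 9F A5 B5.
Offset 9: leading byte 0xD6 = 11010110 → 2-byte char #4 = D6 A6.
Offset 11: leading byte 0xC8 = 11001000 → 2-byte char #5 = C8 BD.
Leading byte 0xC8 = 11001000 matches 110xxxxx → 2-byte sequence.
Byte 1: 0xC8 = 11001000, payload 01000 (5 bits).
Byte 2: 0xBD = 10111101 (10xxxxxx ✓), payload 111101.
Concatenate: 01000111101 = 0x23D (11 bits → U+023D).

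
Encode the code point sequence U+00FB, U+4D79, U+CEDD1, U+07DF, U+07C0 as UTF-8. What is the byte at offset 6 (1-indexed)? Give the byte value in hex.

1-indexed offset 6 is 0-indexed offset 5.
U+00FB → 2-byte form C3 BB at offsets 0–1.
U+4D79 → 3-byte form E4 B5 B9 at offsets 2–4.
U+CEDD1 → 4-byte form F3 8E B7 91 at offsets 5–8.
Offset 5 falls in char 3's range; it's byte 1 of F3 8E B7 91 = 0xF3.

0xF3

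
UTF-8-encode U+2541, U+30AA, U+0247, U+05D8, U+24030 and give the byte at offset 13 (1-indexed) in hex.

0x80

1-indexed offset 13 is 0-indexed offset 12.
U+2541 → 3-byte form E2 95 81 at offsets 0–2.
U+30AA → 3-byte form E3 82 AA at offsets 3–5.
U+0247 → 2-byte form C9 87 at offsets 6–7.
U+05D8 → 2-byte form D7 98 at offsets 8–9.
U+24030 → 4-byte form F0 A4 80 B0 at offsets 10–13.
Offset 12 falls in char 5's range; it's byte 3 of F0 A4 80 B0 = 0x80.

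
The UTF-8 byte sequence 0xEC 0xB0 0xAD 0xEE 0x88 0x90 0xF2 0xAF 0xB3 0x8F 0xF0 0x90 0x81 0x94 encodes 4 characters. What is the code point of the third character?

Offset 0: leading byte 0xEC = 11101100 → 3-byte char #1 = EC B0 AD.
Offset 3: leading byte 0xEE = 11101110 → 3-byte char #2 = EE 88 90.
Offset 6: leading byte 0xF2 = 11110010 → 4-byte char #3 = F2 AF B3 8F.
Leading byte 0xF2 = 11110010 matches 11110xxx → 4-byte sequence.
Byte 1: 0xF2 = 11110010, payload 010 (3 bits).
Byte 2: 0xAF = 10101111 (10xxxxxx ✓), payload 101111.
Byte 3: 0xB3 = 10110011 (10xxxxxx ✓), payload 110011.
Byte 4: 0x8F = 10001111 (10xxxxxx ✓), payload 001111.
Concatenate: 010101111110011001111 = 0xAFCCF (21 bits → U+AFCCF).

U+AFCCF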